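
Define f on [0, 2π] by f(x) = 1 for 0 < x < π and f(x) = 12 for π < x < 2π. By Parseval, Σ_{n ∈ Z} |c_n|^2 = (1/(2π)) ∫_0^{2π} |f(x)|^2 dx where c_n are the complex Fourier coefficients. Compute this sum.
Σ |c_n|^2 = 145/2

Parseval equates the L^2 energy of f (normalised by 1/(2π)) with the ℓ^2 sum of its Fourier coefficients: (1/(2π)) ∫_0^{2π} |f|^2 = Σ |c_n|^2.
Compute the left side: (1/(2π)) [∫_0^π 1^2 dx + ∫_π^{2π} 12^2 dx] = (1/(2π)) · (1π + 144π) = (1 + 144)/2 = 145/2.
So Σ_{n ∈ Z} |c_n|^2 = 145/2.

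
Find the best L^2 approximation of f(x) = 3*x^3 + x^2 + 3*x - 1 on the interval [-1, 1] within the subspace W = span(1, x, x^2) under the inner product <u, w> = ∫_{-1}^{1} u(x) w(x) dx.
g(x) = x^2 + 24*x/5 - 1

The best approximation g ∈ W is the orthogonal projection of f onto W. Writing g = a_0 + a_1 x + a_2 x^2, the coefficients solve the normal equations G · a = b where
  G_{ij} = <φ_i, φ_j> and b_i = <f, φ_i>, with φ_0 = 1, φ_1 = x, φ_2 = x^2.
G =
  [2, 0, 2/3]
  [0, 2/3, 0]
  [2/3, 0, 2/5],
b = (-4/3, 16/5, -4/15).
Solving gives a_0 = -1, a_1 = 24/5, a_2 = 1, so
  g(x) = x^2 + 24*x/5 - 1.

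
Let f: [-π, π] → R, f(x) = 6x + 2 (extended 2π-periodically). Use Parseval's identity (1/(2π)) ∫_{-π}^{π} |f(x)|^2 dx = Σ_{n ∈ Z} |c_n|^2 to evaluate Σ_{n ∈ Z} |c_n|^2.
Σ |c_n|^2 = 12π^2 + 4

Expand and integrate term by term over [-π, π]:
  ∫ (6x)^2 dx = 36·(2π^3/3); ∫ 2·6·(2)·x dx = 0 (odd integrand); ∫ 2^2 dx = 4·2π.
So (1/(2π)) ∫_{-π}^{π} (6x + 2)^2 dx = 36π^2/3 + 4 = 12π^2 + 4.
Parseval ⇒ Σ |c_n|^2 = 12π^2 + 4.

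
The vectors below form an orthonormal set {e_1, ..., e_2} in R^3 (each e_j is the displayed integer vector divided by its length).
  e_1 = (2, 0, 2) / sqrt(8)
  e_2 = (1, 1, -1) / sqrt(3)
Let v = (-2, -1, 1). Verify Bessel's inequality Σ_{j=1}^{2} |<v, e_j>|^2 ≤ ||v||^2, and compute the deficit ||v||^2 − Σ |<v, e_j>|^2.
Σ |<v, e_j>|^2 = 35/6; ||v||^2 = 6; deficit = 1/6

Write each e_j = u_j / sqrt(<u_j, u_j>) where u_j is the displayed integer vector. Then <v, e_j> = <v, u_j> / sqrt(<u_j, u_j>), so |<v, e_j>|^2 = <v, u_j>^2 / <u_j, u_j>.
Coefficients: <v, e_1> = -2/sqrt(8), <v, e_2> = -4/sqrt(3).
Square and sum: Σ |<v, e_j>|^2 = 35/6.
Compute ||v||^2 = v·v = 6.
Deficit = 6 − 35/6 = 1/6 ≥ 0, confirming Bessel's inequality. (The deficit equals ||v − Σ <v,e_j> e_j||^2, the squared distance from v to span{e_j}.)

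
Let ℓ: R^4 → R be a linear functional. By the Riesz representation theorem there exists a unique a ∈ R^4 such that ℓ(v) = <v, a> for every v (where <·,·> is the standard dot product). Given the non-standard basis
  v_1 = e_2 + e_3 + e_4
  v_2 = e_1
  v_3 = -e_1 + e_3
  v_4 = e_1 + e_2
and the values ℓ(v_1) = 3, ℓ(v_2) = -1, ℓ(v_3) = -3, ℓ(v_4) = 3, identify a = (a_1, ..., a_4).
a = (-1, 4, -4, 3)

Write a = (a_1, ..., a_4) in the standard basis. For each basis vector v_i, ℓ(v_i) = <v_i, a> is a linear equation in the a_j's. Collect the n equations into a matrix system V a = ℓ, where row i of V is v_i (expressed in the standard basis). Since V is invertible (lower-triangular with 1s on the diagonal, up to permutation), solve by back-substitution:
  V =
[[0, 1, 1, 1],
 [1, 0, 0, 0],
 [-1, 0, 1, 0],
 [1, 1, 0, 0]]
  V a = (3, -1, -3, 3)
Solving gives a = (-1, 4, -4, 3).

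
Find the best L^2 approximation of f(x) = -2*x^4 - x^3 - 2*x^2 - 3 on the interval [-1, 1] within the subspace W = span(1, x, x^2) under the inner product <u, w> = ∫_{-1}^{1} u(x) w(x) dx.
g(x) = -26*x^2/7 - 3*x/5 - 99/35

The best approximation g ∈ W is the orthogonal projection of f onto W. Writing g = a_0 + a_1 x + a_2 x^2, the coefficients solve the normal equations G · a = b where
  G_{ij} = <φ_i, φ_j> and b_i = <f, φ_i>, with φ_0 = 1, φ_1 = x, φ_2 = x^2.
G =
  [2, 0, 2/3]
  [0, 2/3, 0]
  [2/3, 0, 2/5],
b = (-122/15, -2/5, -118/35).
Solving gives a_0 = -99/35, a_1 = -3/5, a_2 = -26/7, so
  g(x) = -26*x^2/7 - 3*x/5 - 99/35.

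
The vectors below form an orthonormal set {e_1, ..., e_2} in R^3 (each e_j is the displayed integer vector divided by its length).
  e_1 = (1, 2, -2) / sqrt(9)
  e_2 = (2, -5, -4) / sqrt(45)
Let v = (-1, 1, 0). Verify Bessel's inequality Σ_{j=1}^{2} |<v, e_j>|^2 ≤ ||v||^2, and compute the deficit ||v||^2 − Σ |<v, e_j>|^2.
Σ |<v, e_j>|^2 = 6/5; ||v||^2 = 2; deficit = 4/5

Write each e_j = u_j / sqrt(<u_j, u_j>) where u_j is the displayed integer vector. Then <v, e_j> = <v, u_j> / sqrt(<u_j, u_j>), so |<v, e_j>|^2 = <v, u_j>^2 / <u_j, u_j>.
Coefficients: <v, e_1> = 1/sqrt(9), <v, e_2> = -7/sqrt(45).
Square and sum: Σ |<v, e_j>|^2 = 6/5.
Compute ||v||^2 = v·v = 2.
Deficit = 2 − 6/5 = 4/5 ≥ 0, confirming Bessel's inequality. (The deficit equals ||v − Σ <v,e_j> e_j||^2, the squared distance from v to span{e_j}.)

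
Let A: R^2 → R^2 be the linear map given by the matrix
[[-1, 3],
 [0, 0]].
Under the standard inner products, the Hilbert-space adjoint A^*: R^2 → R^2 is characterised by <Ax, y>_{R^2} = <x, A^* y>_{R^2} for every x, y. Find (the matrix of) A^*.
A^* = A^T =
[[-1, 0],
 [3, 0]]

For real matrices with standard dot products, the defining identity <Ax, y> = <x, A^* y> gives (Ax)^T y = x^T (A^*) y, i.e. x^T A^T y = x^T (A^*) y. Since this holds for all x, y, we must have A^* = A^T. Therefore
A^* =
[[-1, 0],
 [3, 0]].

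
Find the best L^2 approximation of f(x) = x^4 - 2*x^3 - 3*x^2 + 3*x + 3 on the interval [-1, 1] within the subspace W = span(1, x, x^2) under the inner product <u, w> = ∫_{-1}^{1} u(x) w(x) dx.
g(x) = -15*x^2/7 + 9*x/5 + 102/35

The best approximation g ∈ W is the orthogonal projection of f onto W. Writing g = a_0 + a_1 x + a_2 x^2, the coefficients solve the normal equations G · a = b where
  G_{ij} = <φ_i, φ_j> and b_i = <f, φ_i>, with φ_0 = 1, φ_1 = x, φ_2 = x^2.
G =
  [2, 0, 2/3]
  [0, 2/3, 0]
  [2/3, 0, 2/5],
b = (22/5, 6/5, 38/35).
Solving gives a_0 = 102/35, a_1 = 9/5, a_2 = -15/7, so
  g(x) = -15*x^2/7 + 9*x/5 + 102/35.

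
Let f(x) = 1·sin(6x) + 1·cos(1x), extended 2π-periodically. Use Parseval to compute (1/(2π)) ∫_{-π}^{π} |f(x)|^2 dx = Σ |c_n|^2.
Σ |c_n|^2 = 1

Expand |f|^2 and use orthogonality of {sin(nx), cos(mx)} on [-π, π]:
  ∫_{-π}^{π} sin(nx)^2 dx = π, ∫ cos(mx)^2 dx = π, and cross terms integrate to 0.
So ∫_{-π}^{π} f(x)^2 dx = 1^2 · π + 1^2 · π = (1 + 1)π.
Divide by 2π: (1 + 1)/2 = 1.
By Parseval, this equals Σ |c_n|^2.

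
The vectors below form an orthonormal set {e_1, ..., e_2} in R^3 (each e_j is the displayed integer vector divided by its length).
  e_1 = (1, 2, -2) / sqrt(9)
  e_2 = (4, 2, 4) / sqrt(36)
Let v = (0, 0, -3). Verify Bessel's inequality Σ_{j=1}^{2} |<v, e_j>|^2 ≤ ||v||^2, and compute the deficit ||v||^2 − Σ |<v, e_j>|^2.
Σ |<v, e_j>|^2 = 8; ||v||^2 = 9; deficit = 1

Write each e_j = u_j / sqrt(<u_j, u_j>) where u_j is the displayed integer vector. Then <v, e_j> = <v, u_j> / sqrt(<u_j, u_j>), so |<v, e_j>|^2 = <v, u_j>^2 / <u_j, u_j>.
Coefficients: <v, e_1> = 6/sqrt(9), <v, e_2> = -12/sqrt(36).
Square and sum: Σ |<v, e_j>|^2 = 8.
Compute ||v||^2 = v·v = 9.
Deficit = 9 − 8 = 1 ≥ 0, confirming Bessel's inequality. (The deficit equals ||v − Σ <v,e_j> e_j||^2, the squared distance from v to span{e_j}.)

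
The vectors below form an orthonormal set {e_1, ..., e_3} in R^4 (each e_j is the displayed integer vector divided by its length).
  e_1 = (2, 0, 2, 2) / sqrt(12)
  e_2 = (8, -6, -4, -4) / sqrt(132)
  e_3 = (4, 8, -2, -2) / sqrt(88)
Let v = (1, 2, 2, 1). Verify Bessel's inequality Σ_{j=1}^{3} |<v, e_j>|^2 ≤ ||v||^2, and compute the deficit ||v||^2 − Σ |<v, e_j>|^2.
Σ |<v, e_j>|^2 = 19/2; ||v||^2 = 10; deficit = 1/2

Write each e_j = u_j / sqrt(<u_j, u_j>) where u_j is the displayed integer vector. Then <v, e_j> = <v, u_j> / sqrt(<u_j, u_j>), so |<v, e_j>|^2 = <v, u_j>^2 / <u_j, u_j>.
Coefficients: <v, e_1> = 8/sqrt(12), <v, e_2> = -16/sqrt(132), <v, e_3> = 14/sqrt(88).
Square and sum: Σ |<v, e_j>|^2 = 19/2.
Compute ||v||^2 = v·v = 10.
Deficit = 10 − 19/2 = 1/2 ≥ 0, confirming Bessel's inequality. (The deficit equals ||v − Σ <v,e_j> e_j||^2, the squared distance from v to span{e_j}.)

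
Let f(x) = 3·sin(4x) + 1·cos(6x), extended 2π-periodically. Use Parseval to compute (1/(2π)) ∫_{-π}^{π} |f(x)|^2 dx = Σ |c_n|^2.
Σ |c_n|^2 = 5

Expand |f|^2 and use orthogonality of {sin(nx), cos(mx)} on [-π, π]:
  ∫_{-π}^{π} sin(nx)^2 dx = π, ∫ cos(mx)^2 dx = π, and cross terms integrate to 0.
So ∫_{-π}^{π} f(x)^2 dx = 3^2 · π + 1^2 · π = (9 + 1)π.
Divide by 2π: (9 + 1)/2 = 5.
By Parseval, this equals Σ |c_n|^2.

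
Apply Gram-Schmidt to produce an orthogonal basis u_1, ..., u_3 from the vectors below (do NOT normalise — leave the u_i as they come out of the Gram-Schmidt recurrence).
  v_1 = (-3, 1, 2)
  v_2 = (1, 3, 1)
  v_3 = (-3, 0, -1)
Orthogonal basis:
  u_1 = (-3, 1, 2)
  u_2 = (10/7, 20/7, 5/7)
  u_3 = (-5/6, 5/6, -5/3)

Apply the Gram-Schmidt recurrence
  u_1 = v_1
  u_i = v_i − Σ_{j<i} ((v_i · u_j) / (u_j · u_j)) · u_j.

Step by step this gives:
  u_1 = (-3, 1, 2)
  u_2 = (10/7, 20/7, 5/7)
  u_3 = (-5/6, 5/6, -5/3)

Orthogonality check:
  u_2 · u_1 = 0 (should be 0)
  u_3 · u_1 = 0 (should be 0)
  u_3 · u_2 = 0 (should be 0)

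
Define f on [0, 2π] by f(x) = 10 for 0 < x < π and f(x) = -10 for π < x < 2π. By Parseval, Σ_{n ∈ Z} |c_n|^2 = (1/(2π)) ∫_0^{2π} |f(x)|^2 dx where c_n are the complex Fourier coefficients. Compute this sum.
Σ |c_n|^2 = 100

Parseval equates the L^2 energy of f (normalised by 1/(2π)) with the ℓ^2 sum of its Fourier coefficients: (1/(2π)) ∫_0^{2π} |f|^2 = Σ |c_n|^2.
Compute the left side: (1/(2π)) [∫_0^π 10^2 dx + ∫_π^{2π} (-10)^2 dx] = (1/(2π)) · (100π + 100π) = (100 + 100)/2 = 100.
So Σ_{n ∈ Z} |c_n|^2 = 100.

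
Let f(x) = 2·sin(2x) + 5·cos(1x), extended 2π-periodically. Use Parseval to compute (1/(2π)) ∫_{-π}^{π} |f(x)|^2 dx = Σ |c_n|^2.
Σ |c_n|^2 = 29/2

Expand |f|^2 and use orthogonality of {sin(nx), cos(mx)} on [-π, π]:
  ∫_{-π}^{π} sin(nx)^2 dx = π, ∫ cos(mx)^2 dx = π, and cross terms integrate to 0.
So ∫_{-π}^{π} f(x)^2 dx = 2^2 · π + 5^2 · π = (4 + 25)π.
Divide by 2π: (4 + 25)/2 = 29/2.
By Parseval, this equals Σ |c_n|^2.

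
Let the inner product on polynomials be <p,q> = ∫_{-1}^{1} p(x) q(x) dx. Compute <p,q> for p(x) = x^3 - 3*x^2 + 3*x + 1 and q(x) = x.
<p,q> = 12/5

Expand the product: p(x)·q(x) = x^4 - 3*x^3 + 3*x^2 + x.
∫_{-1}^{1} of each monomial x^k gives [2/(k+1) if k even, 0 if k odd]. Integrating term-by-term (or equivalently evaluating the antiderivative F(x) = x^5/5 - 3*x^4/4 + x^3 + x^2/2 at the endpoints):
  F(1) − F(−1) = 19/20 − (-29/20) = 12/5.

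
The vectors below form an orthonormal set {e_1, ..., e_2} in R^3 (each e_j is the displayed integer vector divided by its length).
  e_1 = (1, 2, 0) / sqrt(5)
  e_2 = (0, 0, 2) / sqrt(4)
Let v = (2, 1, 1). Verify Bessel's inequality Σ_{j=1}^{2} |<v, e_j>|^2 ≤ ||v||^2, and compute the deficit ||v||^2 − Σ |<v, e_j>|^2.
Σ |<v, e_j>|^2 = 21/5; ||v||^2 = 6; deficit = 9/5

Write each e_j = u_j / sqrt(<u_j, u_j>) where u_j is the displayed integer vector. Then <v, e_j> = <v, u_j> / sqrt(<u_j, u_j>), so |<v, e_j>|^2 = <v, u_j>^2 / <u_j, u_j>.
Coefficients: <v, e_1> = 4/sqrt(5), <v, e_2> = 2/sqrt(4).
Square and sum: Σ |<v, e_j>|^2 = 21/5.
Compute ||v||^2 = v·v = 6.
Deficit = 6 − 21/5 = 9/5 ≥ 0, confirming Bessel's inequality. (The deficit equals ||v − Σ <v,e_j> e_j||^2, the squared distance from v to span{e_j}.)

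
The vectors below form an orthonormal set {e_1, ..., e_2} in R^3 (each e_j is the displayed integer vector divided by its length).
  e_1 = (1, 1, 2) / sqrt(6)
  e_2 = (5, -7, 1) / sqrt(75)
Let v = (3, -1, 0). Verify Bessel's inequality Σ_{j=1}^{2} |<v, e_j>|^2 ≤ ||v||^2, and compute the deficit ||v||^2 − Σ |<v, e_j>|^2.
Σ |<v, e_j>|^2 = 178/25; ||v||^2 = 10; deficit = 72/25

Write each e_j = u_j / sqrt(<u_j, u_j>) where u_j is the displayed integer vector. Then <v, e_j> = <v, u_j> / sqrt(<u_j, u_j>), so |<v, e_j>|^2 = <v, u_j>^2 / <u_j, u_j>.
Coefficients: <v, e_1> = 2/sqrt(6), <v, e_2> = 22/sqrt(75).
Square and sum: Σ |<v, e_j>|^2 = 178/25.
Compute ||v||^2 = v·v = 10.
Deficit = 10 − 178/25 = 72/25 ≥ 0, confirming Bessel's inequality. (The deficit equals ||v − Σ <v,e_j> e_j||^2, the squared distance from v to span{e_j}.)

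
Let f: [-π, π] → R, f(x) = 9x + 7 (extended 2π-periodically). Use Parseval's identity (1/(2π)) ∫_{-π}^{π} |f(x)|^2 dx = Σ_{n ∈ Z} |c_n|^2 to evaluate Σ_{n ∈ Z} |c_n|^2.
Σ |c_n|^2 = 27π^2 + 49

Expand and integrate term by term over [-π, π]:
  ∫ (9x)^2 dx = 81·(2π^3/3); ∫ 2·9·(7)·x dx = 0 (odd integrand); ∫ 7^2 dx = 49·2π.
So (1/(2π)) ∫_{-π}^{π} (9x + 7)^2 dx = 81π^2/3 + 49 = 27π^2 + 49.
Parseval ⇒ Σ |c_n|^2 = 27π^2 + 49.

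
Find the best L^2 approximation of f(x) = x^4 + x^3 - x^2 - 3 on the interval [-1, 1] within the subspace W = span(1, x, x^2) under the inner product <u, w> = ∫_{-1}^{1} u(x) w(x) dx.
g(x) = -x^2/7 + 3*x/5 - 108/35

The best approximation g ∈ W is the orthogonal projection of f onto W. Writing g = a_0 + a_1 x + a_2 x^2, the coefficients solve the normal equations G · a = b where
  G_{ij} = <φ_i, φ_j> and b_i = <f, φ_i>, with φ_0 = 1, φ_1 = x, φ_2 = x^2.
G =
  [2, 0, 2/3]
  [0, 2/3, 0]
  [2/3, 0, 2/5],
b = (-94/15, 2/5, -74/35).
Solving gives a_0 = -108/35, a_1 = 3/5, a_2 = -1/7, so
  g(x) = -x^2/7 + 3*x/5 - 108/35.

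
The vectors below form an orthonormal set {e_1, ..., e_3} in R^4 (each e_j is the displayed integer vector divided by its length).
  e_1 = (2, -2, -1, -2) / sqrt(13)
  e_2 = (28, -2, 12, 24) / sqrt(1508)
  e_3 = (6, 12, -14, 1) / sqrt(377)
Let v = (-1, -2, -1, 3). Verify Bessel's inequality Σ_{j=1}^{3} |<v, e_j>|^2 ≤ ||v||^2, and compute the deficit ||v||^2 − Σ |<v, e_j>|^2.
Σ |<v, e_j>|^2 = 2; ||v||^2 = 15; deficit = 13

Write each e_j = u_j / sqrt(<u_j, u_j>) where u_j is the displayed integer vector. Then <v, e_j> = <v, u_j> / sqrt(<u_j, u_j>), so |<v, e_j>|^2 = <v, u_j>^2 / <u_j, u_j>.
Coefficients: <v, e_1> = -3/sqrt(13), <v, e_2> = 36/sqrt(1508), <v, e_3> = -13/sqrt(377).
Square and sum: Σ |<v, e_j>|^2 = 2.
Compute ||v||^2 = v·v = 15.
Deficit = 15 − 2 = 13 ≥ 0, confirming Bessel's inequality. (The deficit equals ||v − Σ <v,e_j> e_j||^2, the squared distance from v to span{e_j}.)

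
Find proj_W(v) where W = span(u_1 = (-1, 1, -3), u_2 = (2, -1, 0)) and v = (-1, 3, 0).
proj_W(v) = (-91/46, 24/23, -15/46)

Set up U = [u_1 | ... | u_2] ∈ R^(3×2). The projector onto W = col(U) is P = U (U^T U)^(-1) U^T.
Compute U^T U =
  [11, -3]
  [-3, 5],
and U^T v = (4, -5).
Solve U^T U · c = U^T v for the coefficients: c = (5/46, -43/46). The projection is proj_W(v) = U c.
Check: (v - proj_W(v)) · u_1 = 0  (should be 0).
Check: (v - proj_W(v)) · u_2 = 0  (should be 0).
Result: proj_W(v) = (-91/46, 24/23, -15/46).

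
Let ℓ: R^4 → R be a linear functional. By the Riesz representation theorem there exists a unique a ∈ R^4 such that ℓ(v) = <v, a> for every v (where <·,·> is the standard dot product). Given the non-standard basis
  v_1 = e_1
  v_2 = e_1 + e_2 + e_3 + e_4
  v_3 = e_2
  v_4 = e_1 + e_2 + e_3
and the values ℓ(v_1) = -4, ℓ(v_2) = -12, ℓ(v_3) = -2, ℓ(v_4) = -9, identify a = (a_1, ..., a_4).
a = (-4, -2, -3, -3)

Write a = (a_1, ..., a_4) in the standard basis. For each basis vector v_i, ℓ(v_i) = <v_i, a> is a linear equation in the a_j's. Collect the n equations into a matrix system V a = ℓ, where row i of V is v_i (expressed in the standard basis). Since V is invertible (lower-triangular with 1s on the diagonal, up to permutation), solve by back-substitution:
  V =
[[1, 0, 0, 0],
 [1, 1, 1, 1],
 [0, 1, 0, 0],
 [1, 1, 1, 0]]
  V a = (-4, -12, -2, -9)
Solving gives a = (-4, -2, -3, -3).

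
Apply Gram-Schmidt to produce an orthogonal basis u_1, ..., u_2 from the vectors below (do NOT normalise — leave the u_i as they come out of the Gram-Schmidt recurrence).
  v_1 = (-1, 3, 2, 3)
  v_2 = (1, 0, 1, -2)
Orthogonal basis:
  u_1 = (-1, 3, 2, 3)
  u_2 = (18/23, 15/23, 33/23, -31/23)

Apply the Gram-Schmidt recurrence
  u_1 = v_1
  u_i = v_i − Σ_{j<i} ((v_i · u_j) / (u_j · u_j)) · u_j.

Step by step this gives:
  u_1 = (-1, 3, 2, 3)
  u_2 = (18/23, 15/23, 33/23, -31/23)

Orthogonality check:
  u_2 · u_1 = 0 (should be 0)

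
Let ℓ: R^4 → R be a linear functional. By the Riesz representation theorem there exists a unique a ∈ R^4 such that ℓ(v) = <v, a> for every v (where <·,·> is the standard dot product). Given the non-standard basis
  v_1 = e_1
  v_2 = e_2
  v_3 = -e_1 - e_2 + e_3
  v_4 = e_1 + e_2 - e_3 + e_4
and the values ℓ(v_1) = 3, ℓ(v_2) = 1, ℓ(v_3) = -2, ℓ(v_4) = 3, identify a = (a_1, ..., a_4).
a = (3, 1, 2, 1)

Write a = (a_1, ..., a_4) in the standard basis. For each basis vector v_i, ℓ(v_i) = <v_i, a> is a linear equation in the a_j's. Collect the n equations into a matrix system V a = ℓ, where row i of V is v_i (expressed in the standard basis). Since V is invertible (lower-triangular with 1s on the diagonal, up to permutation), solve by back-substitution:
  V =
[[1, 0, 0, 0],
 [0, 1, 0, 0],
 [-1, -1, 1, 0],
 [1, 1, -1, 1]]
  V a = (3, 1, -2, 3)
Solving gives a = (3, 1, 2, 1).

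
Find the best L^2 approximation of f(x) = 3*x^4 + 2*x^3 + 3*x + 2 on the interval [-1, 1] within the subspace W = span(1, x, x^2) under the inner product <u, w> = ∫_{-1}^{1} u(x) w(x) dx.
g(x) = 18*x^2/7 + 21*x/5 + 61/35

The best approximation g ∈ W is the orthogonal projection of f onto W. Writing g = a_0 + a_1 x + a_2 x^2, the coefficients solve the normal equations G · a = b where
  G_{ij} = <φ_i, φ_j> and b_i = <f, φ_i>, with φ_0 = 1, φ_1 = x, φ_2 = x^2.
G =
  [2, 0, 2/3]
  [0, 2/3, 0]
  [2/3, 0, 2/5],
b = (26/5, 14/5, 46/21).
Solving gives a_0 = 61/35, a_1 = 21/5, a_2 = 18/7, so
  g(x) = 18*x^2/7 + 21*x/5 + 61/35.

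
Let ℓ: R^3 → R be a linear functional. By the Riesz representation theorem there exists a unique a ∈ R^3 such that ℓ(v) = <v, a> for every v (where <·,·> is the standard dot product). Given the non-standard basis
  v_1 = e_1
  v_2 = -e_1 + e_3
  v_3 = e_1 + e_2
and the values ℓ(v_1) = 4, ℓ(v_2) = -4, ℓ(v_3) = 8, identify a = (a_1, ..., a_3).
a = (4, 4, 0)

Write a = (a_1, ..., a_3) in the standard basis. For each basis vector v_i, ℓ(v_i) = <v_i, a> is a linear equation in the a_j's. Collect the n equations into a matrix system V a = ℓ, where row i of V is v_i (expressed in the standard basis). Since V is invertible (lower-triangular with 1s on the diagonal, up to permutation), solve by back-substitution:
  V =
[[1, 0, 0],
 [-1, 0, 1],
 [1, 1, 0]]
  V a = (4, -4, 8)
Solving gives a = (4, 4, 0).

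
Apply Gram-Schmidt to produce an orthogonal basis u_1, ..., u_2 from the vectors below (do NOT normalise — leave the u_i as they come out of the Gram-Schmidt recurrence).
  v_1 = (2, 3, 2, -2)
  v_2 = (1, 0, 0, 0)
Orthogonal basis:
  u_1 = (2, 3, 2, -2)
  u_2 = (17/21, -2/7, -4/21, 4/21)

Apply the Gram-Schmidt recurrence
  u_1 = v_1
  u_i = v_i − Σ_{j<i} ((v_i · u_j) / (u_j · u_j)) · u_j.

Step by step this gives:
  u_1 = (2, 3, 2, -2)
  u_2 = (17/21, -2/7, -4/21, 4/21)

Orthogonality check:
  u_2 · u_1 = 0 (should be 0)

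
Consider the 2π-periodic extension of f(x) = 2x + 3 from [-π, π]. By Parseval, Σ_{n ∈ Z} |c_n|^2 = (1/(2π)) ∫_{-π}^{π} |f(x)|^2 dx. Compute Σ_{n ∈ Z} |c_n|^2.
Σ |c_n|^2 = 4π^2/3 + 9

Expand and integrate term by term over [-π, π]:
  ∫ (2x)^2 dx = 4·(2π^3/3); ∫ 2·2·(3)·x dx = 0 (odd integrand); ∫ 3^2 dx = 9·2π.
So (1/(2π)) ∫_{-π}^{π} (2x + 3)^2 dx = 4π^2/3 + 9 = 4π^2/3 + 9.
Parseval ⇒ Σ |c_n|^2 = 4π^2/3 + 9.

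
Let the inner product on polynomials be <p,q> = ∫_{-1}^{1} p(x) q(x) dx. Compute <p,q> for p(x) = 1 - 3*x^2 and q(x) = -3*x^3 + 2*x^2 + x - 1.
<p,q> = -16/15

Expand the product: p(x)·q(x) = 9*x^5 - 6*x^4 - 6*x^3 + 5*x^2 + x - 1.
∫_{-1}^{1} of each monomial x^k gives [2/(k+1) if k even, 0 if k odd]. Integrating term-by-term (or equivalently evaluating the antiderivative F(x) = 3*x^6/2 - 6*x^5/5 - 3*x^4/2 + 5*x^3/3 + x^2/2 - x at the endpoints):
  F(1) − F(−1) = -1/30 − (31/30) = -16/15.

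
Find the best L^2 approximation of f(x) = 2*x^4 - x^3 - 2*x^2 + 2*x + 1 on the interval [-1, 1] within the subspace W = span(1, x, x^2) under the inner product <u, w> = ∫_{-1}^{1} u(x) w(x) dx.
g(x) = -2*x^2/7 + 7*x/5 + 29/35

The best approximation g ∈ W is the orthogonal projection of f onto W. Writing g = a_0 + a_1 x + a_2 x^2, the coefficients solve the normal equations G · a = b where
  G_{ij} = <φ_i, φ_j> and b_i = <f, φ_i>, with φ_0 = 1, φ_1 = x, φ_2 = x^2.
G =
  [2, 0, 2/3]
  [0, 2/3, 0]
  [2/3, 0, 2/5],
b = (22/15, 14/15, 46/105).
Solving gives a_0 = 29/35, a_1 = 7/5, a_2 = -2/7, so
  g(x) = -2*x^2/7 + 7*x/5 + 29/35.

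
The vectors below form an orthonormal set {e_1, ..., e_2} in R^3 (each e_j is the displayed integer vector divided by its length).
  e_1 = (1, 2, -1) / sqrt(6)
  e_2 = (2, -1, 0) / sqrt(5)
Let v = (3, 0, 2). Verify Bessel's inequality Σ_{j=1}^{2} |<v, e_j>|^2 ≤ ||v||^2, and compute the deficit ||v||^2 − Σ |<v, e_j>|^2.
Σ |<v, e_j>|^2 = 221/30; ||v||^2 = 13; deficit = 169/30

Write each e_j = u_j / sqrt(<u_j, u_j>) where u_j is the displayed integer vector. Then <v, e_j> = <v, u_j> / sqrt(<u_j, u_j>), so |<v, e_j>|^2 = <v, u_j>^2 / <u_j, u_j>.
Coefficients: <v, e_1> = 1/sqrt(6), <v, e_2> = 6/sqrt(5).
Square and sum: Σ |<v, e_j>|^2 = 221/30.
Compute ||v||^2 = v·v = 13.
Deficit = 13 − 221/30 = 169/30 ≥ 0, confirming Bessel's inequality. (The deficit equals ||v − Σ <v,e_j> e_j||^2, the squared distance from v to span{e_j}.)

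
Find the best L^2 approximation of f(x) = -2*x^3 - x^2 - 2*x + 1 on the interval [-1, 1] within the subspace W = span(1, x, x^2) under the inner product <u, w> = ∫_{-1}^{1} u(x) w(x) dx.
g(x) = -x^2 - 16*x/5 + 1

The best approximation g ∈ W is the orthogonal projection of f onto W. Writing g = a_0 + a_1 x + a_2 x^2, the coefficients solve the normal equations G · a = b where
  G_{ij} = <φ_i, φ_j> and b_i = <f, φ_i>, with φ_0 = 1, φ_1 = x, φ_2 = x^2.
G =
  [2, 0, 2/3]
  [0, 2/3, 0]
  [2/3, 0, 2/5],
b = (4/3, -32/15, 4/15).
Solving gives a_0 = 1, a_1 = -16/5, a_2 = -1, so
  g(x) = -x^2 - 16*x/5 + 1.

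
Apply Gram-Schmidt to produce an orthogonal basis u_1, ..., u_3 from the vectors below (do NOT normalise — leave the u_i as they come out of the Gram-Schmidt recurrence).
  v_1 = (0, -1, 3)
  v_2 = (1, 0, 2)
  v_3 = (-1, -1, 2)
Orthogonal basis:
  u_1 = (0, -1, 3)
  u_2 = (1, 3/5, 1/5)
  u_3 = (-1/7, 3/14, 1/14)

Apply the Gram-Schmidt recurrence
  u_1 = v_1
  u_i = v_i − Σ_{j<i} ((v_i · u_j) / (u_j · u_j)) · u_j.

Step by step this gives:
  u_1 = (0, -1, 3)
  u_2 = (1, 3/5, 1/5)
  u_3 = (-1/7, 3/14, 1/14)

Orthogonality check:
  u_2 · u_1 = 0 (should be 0)
  u_3 · u_1 = 0 (should be 0)
  u_3 · u_2 = 0 (should be 0)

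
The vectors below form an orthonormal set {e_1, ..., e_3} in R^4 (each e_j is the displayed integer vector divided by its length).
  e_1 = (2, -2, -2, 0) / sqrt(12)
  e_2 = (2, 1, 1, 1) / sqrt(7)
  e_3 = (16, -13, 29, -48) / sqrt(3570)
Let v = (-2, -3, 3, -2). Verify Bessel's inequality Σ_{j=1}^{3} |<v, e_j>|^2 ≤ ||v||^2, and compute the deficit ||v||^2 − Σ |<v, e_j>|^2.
Σ |<v, e_j>|^2 = 282/17; ||v||^2 = 26; deficit = 160/17

Write each e_j = u_j / sqrt(<u_j, u_j>) where u_j is the displayed integer vector. Then <v, e_j> = <v, u_j> / sqrt(<u_j, u_j>), so |<v, e_j>|^2 = <v, u_j>^2 / <u_j, u_j>.
Coefficients: <v, e_1> = -4/sqrt(12), <v, e_2> = -6/sqrt(7), <v, e_3> = 190/sqrt(3570).
Square and sum: Σ |<v, e_j>|^2 = 282/17.
Compute ||v||^2 = v·v = 26.
Deficit = 26 − 282/17 = 160/17 ≥ 0, confirming Bessel's inequality. (The deficit equals ||v − Σ <v,e_j> e_j||^2, the squared distance from v to span{e_j}.)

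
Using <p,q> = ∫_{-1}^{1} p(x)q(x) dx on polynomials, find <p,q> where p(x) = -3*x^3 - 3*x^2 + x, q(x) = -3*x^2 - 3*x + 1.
<p,q> = 16/5

Expand the product: p(x)·q(x) = 9*x^5 + 18*x^4 + 3*x^3 - 6*x^2 + x.
∫_{-1}^{1} of each monomial x^k gives [2/(k+1) if k even, 0 if k odd]. Integrating term-by-term (or equivalently evaluating the antiderivative F(x) = 3*x^6/2 + 18*x^5/5 + 3*x^4/4 - 2*x^3 + x^2/2 at the endpoints):
  F(1) − F(−1) = 87/20 − (23/20) = 16/5.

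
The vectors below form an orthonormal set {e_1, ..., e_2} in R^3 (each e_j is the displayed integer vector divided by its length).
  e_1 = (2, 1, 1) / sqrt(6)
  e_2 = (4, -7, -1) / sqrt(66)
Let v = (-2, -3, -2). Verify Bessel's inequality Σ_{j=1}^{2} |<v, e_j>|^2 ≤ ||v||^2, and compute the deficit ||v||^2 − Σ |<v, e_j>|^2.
Σ |<v, e_j>|^2 = 186/11; ||v||^2 = 17; deficit = 1/11

Write each e_j = u_j / sqrt(<u_j, u_j>) where u_j is the displayed integer vector. Then <v, e_j> = <v, u_j> / sqrt(<u_j, u_j>), so |<v, e_j>|^2 = <v, u_j>^2 / <u_j, u_j>.
Coefficients: <v, e_1> = -9/sqrt(6), <v, e_2> = 15/sqrt(66).
Square and sum: Σ |<v, e_j>|^2 = 186/11.
Compute ||v||^2 = v·v = 17.
Deficit = 17 − 186/11 = 1/11 ≥ 0, confirming Bessel's inequality. (The deficit equals ||v − Σ <v,e_j> e_j||^2, the squared distance from v to span{e_j}.)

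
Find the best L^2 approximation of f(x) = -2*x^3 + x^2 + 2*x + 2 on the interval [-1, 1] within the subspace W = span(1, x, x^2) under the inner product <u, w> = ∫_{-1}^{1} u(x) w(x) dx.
g(x) = x^2 + 4*x/5 + 2

The best approximation g ∈ W is the orthogonal projection of f onto W. Writing g = a_0 + a_1 x + a_2 x^2, the coefficients solve the normal equations G · a = b where
  G_{ij} = <φ_i, φ_j> and b_i = <f, φ_i>, with φ_0 = 1, φ_1 = x, φ_2 = x^2.
G =
  [2, 0, 2/3]
  [0, 2/3, 0]
  [2/3, 0, 2/5],
b = (14/3, 8/15, 26/15).
Solving gives a_0 = 2, a_1 = 4/5, a_2 = 1, so
  g(x) = x^2 + 4*x/5 + 2.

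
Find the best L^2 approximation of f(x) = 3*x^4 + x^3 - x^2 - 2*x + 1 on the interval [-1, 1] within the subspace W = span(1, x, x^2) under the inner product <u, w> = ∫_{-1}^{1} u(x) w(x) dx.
g(x) = 11*x^2/7 - 7*x/5 + 26/35

The best approximation g ∈ W is the orthogonal projection of f onto W. Writing g = a_0 + a_1 x + a_2 x^2, the coefficients solve the normal equations G · a = b where
  G_{ij} = <φ_i, φ_j> and b_i = <f, φ_i>, with φ_0 = 1, φ_1 = x, φ_2 = x^2.
G =
  [2, 0, 2/3]
  [0, 2/3, 0]
  [2/3, 0, 2/5],
b = (38/15, -14/15, 118/105).
Solving gives a_0 = 26/35, a_1 = -7/5, a_2 = 11/7, so
  g(x) = 11*x^2/7 - 7*x/5 + 26/35.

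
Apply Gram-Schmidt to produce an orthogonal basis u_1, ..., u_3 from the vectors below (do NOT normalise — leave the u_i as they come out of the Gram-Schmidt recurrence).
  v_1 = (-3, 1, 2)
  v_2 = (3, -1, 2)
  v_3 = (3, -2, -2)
Orthogonal basis:
  u_1 = (-3, 1, 2)
  u_2 = (12/7, -4/7, 20/7)
  u_3 = (-3/10, -9/10, 0)

Apply the Gram-Schmidt recurrence
  u_1 = v_1
  u_i = v_i − Σ_{j<i} ((v_i · u_j) / (u_j · u_j)) · u_j.

Step by step this gives:
  u_1 = (-3, 1, 2)
  u_2 = (12/7, -4/7, 20/7)
  u_3 = (-3/10, -9/10, 0)

Orthogonality check:
  u_2 · u_1 = 0 (should be 0)
  u_3 · u_1 = 0 (should be 0)
  u_3 · u_2 = 0 (should be 0)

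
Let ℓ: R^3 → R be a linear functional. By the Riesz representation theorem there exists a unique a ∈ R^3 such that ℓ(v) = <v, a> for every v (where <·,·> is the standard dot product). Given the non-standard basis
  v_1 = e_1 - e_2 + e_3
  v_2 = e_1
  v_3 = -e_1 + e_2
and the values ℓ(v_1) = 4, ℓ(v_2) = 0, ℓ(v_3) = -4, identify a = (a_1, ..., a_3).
a = (0, -4, 0)

Write a = (a_1, ..., a_3) in the standard basis. For each basis vector v_i, ℓ(v_i) = <v_i, a> is a linear equation in the a_j's. Collect the n equations into a matrix system V a = ℓ, where row i of V is v_i (expressed in the standard basis). Since V is invertible (lower-triangular with 1s on the diagonal, up to permutation), solve by back-substitution:
  V =
[[1, -1, 1],
 [1, 0, 0],
 [-1, 1, 0]]
  V a = (4, 0, -4)
Solving gives a = (0, -4, 0).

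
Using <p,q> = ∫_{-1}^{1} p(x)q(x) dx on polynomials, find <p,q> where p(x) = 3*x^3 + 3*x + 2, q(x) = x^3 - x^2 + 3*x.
<p,q> = 1084/105

Expand the product: p(x)·q(x) = 3*x^6 - 3*x^5 + 12*x^4 - x^3 + 7*x^2 + 6*x.
∫_{-1}^{1} of each monomial x^k gives [2/(k+1) if k even, 0 if k odd]. Integrating term-by-term (or equivalently evaluating the antiderivative F(x) = 3*x^7/7 - x^6/2 + 12*x^5/5 - x^4/4 + 7*x^3/3 + 3*x^2 at the endpoints):
  F(1) − F(−1) = 3113/420 − (-1223/420) = 1084/105.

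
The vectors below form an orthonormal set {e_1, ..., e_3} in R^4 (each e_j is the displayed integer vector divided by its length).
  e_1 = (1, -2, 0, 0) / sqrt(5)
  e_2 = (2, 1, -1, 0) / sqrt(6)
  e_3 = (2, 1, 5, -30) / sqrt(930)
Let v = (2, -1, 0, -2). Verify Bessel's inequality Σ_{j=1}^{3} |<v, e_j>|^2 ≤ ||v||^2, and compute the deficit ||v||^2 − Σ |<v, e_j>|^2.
Σ |<v, e_j>|^2 = 278/31; ||v||^2 = 9; deficit = 1/31

Write each e_j = u_j / sqrt(<u_j, u_j>) where u_j is the displayed integer vector. Then <v, e_j> = <v, u_j> / sqrt(<u_j, u_j>), so |<v, e_j>|^2 = <v, u_j>^2 / <u_j, u_j>.
Coefficients: <v, e_1> = 4/sqrt(5), <v, e_2> = 3/sqrt(6), <v, e_3> = 63/sqrt(930).
Square and sum: Σ |<v, e_j>|^2 = 278/31.
Compute ||v||^2 = v·v = 9.
Deficit = 9 − 278/31 = 1/31 ≥ 0, confirming Bessel's inequality. (The deficit equals ||v − Σ <v,e_j> e_j||^2, the squared distance from v to span{e_j}.)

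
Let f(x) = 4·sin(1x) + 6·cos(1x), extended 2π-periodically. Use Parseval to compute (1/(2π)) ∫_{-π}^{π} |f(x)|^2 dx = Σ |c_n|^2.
Σ |c_n|^2 = 26

Expand |f|^2 and use orthogonality of {sin(nx), cos(mx)} on [-π, π]:
  ∫_{-π}^{π} sin(nx)^2 dx = π, ∫ cos(mx)^2 dx = π, and cross terms integrate to 0.
So ∫_{-π}^{π} f(x)^2 dx = 4^2 · π + 6^2 · π = (16 + 36)π.
Divide by 2π: (16 + 36)/2 = 26.
By Parseval, this equals Σ |c_n|^2.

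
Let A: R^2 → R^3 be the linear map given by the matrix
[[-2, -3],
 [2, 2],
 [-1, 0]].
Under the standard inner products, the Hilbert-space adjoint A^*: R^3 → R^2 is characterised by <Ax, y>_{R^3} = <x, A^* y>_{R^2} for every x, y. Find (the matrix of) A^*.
A^* = A^T =
[[-2, 2, -1],
 [-3, 2, 0]]

For real matrices with standard dot products, the defining identity <Ax, y> = <x, A^* y> gives (Ax)^T y = x^T (A^*) y, i.e. x^T A^T y = x^T (A^*) y. Since this holds for all x, y, we must have A^* = A^T. Therefore
A^* =
[[-2, 2, -1],
 [-3, 2, 0]].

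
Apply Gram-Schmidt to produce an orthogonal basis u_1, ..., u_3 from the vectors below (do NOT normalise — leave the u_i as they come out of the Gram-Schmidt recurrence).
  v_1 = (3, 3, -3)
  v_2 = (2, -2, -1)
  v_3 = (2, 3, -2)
Orthogonal basis:
  u_1 = (3, 3, -3)
  u_2 = (5/3, -7/3, -2/3)
  u_3 = (3/26, 1/26, 2/13)

Apply the Gram-Schmidt recurrence
  u_1 = v_1
  u_i = v_i − Σ_{j<i} ((v_i · u_j) / (u_j · u_j)) · u_j.

Step by step this gives:
  u_1 = (3, 3, -3)
  u_2 = (5/3, -7/3, -2/3)
  u_3 = (3/26, 1/26, 2/13)

Orthogonality check:
  u_2 · u_1 = 0 (should be 0)
  u_3 · u_1 = 0 (should be 0)
  u_3 · u_2 = 0 (should be 0)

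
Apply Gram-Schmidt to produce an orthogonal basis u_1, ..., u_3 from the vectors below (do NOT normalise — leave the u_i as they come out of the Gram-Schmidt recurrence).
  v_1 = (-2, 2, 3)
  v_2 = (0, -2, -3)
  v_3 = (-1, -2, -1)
Orthogonal basis:
  u_1 = (-2, 2, 3)
  u_2 = (-26/17, -8/17, -12/17)
  u_3 = (0, -12/13, 8/13)

Apply the Gram-Schmidt recurrence
  u_1 = v_1
  u_i = v_i − Σ_{j<i} ((v_i · u_j) / (u_j · u_j)) · u_j.

Step by step this gives:
  u_1 = (-2, 2, 3)
  u_2 = (-26/17, -8/17, -12/17)
  u_3 = (0, -12/13, 8/13)

Orthogonality check:
  u_2 · u_1 = 0 (should be 0)
  u_3 · u_1 = 0 (should be 0)
  u_3 · u_2 = 0 (should be 0)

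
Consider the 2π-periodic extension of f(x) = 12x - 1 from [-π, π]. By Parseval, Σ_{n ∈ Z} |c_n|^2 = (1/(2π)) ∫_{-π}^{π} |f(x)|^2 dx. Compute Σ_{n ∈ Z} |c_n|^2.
Σ |c_n|^2 = 48π^2 + 1

Expand and integrate term by term over [-π, π]:
  ∫ (12x)^2 dx = 144·(2π^3/3); ∫ 2·12·(-1)·x dx = 0 (odd integrand); ∫ (-1)^2 dx = 1·2π.
So (1/(2π)) ∫_{-π}^{π} (12x - 1)^2 dx = 144π^2/3 + 1 = 48π^2 + 1.
Parseval ⇒ Σ |c_n|^2 = 48π^2 + 1.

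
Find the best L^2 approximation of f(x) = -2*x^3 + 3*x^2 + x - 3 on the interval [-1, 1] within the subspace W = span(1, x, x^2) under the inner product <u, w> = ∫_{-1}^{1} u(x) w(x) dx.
g(x) = 3*x^2 - x/5 - 3

The best approximation g ∈ W is the orthogonal projection of f onto W. Writing g = a_0 + a_1 x + a_2 x^2, the coefficients solve the normal equations G · a = b where
  G_{ij} = <φ_i, φ_j> and b_i = <f, φ_i>, with φ_0 = 1, φ_1 = x, φ_2 = x^2.
G =
  [2, 0, 2/3]
  [0, 2/3, 0]
  [2/3, 0, 2/5],
b = (-4, -2/15, -4/5).
Solving gives a_0 = -3, a_1 = -1/5, a_2 = 3, so
  g(x) = 3*x^2 - x/5 - 3.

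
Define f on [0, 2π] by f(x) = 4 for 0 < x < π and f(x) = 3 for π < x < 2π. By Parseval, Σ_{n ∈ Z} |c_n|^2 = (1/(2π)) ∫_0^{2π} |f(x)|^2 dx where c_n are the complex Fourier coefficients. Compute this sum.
Σ |c_n|^2 = 25/2

Parseval equates the L^2 energy of f (normalised by 1/(2π)) with the ℓ^2 sum of its Fourier coefficients: (1/(2π)) ∫_0^{2π} |f|^2 = Σ |c_n|^2.
Compute the left side: (1/(2π)) [∫_0^π 4^2 dx + ∫_π^{2π} 3^2 dx] = (1/(2π)) · (16π + 9π) = (16 + 9)/2 = 25/2.
So Σ_{n ∈ Z} |c_n|^2 = 25/2.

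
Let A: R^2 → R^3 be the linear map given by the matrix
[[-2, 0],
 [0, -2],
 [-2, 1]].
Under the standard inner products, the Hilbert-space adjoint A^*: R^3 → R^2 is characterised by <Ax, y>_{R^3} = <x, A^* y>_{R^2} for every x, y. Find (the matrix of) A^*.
A^* = A^T =
[[-2, 0, -2],
 [0, -2, 1]]

For real matrices with standard dot products, the defining identity <Ax, y> = <x, A^* y> gives (Ax)^T y = x^T (A^*) y, i.e. x^T A^T y = x^T (A^*) y. Since this holds for all x, y, we must have A^* = A^T. Therefore
A^* =
[[-2, 0, -2],
 [0, -2, 1]].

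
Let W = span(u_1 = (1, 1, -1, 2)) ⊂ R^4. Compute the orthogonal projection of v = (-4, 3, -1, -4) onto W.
proj_W(v) = (-8/7, -8/7, 8/7, -16/7)

Set up U = [u_1 | ... | u_1] ∈ R^(4×1). The projector onto W = col(U) is P = U (U^T U)^(-1) U^T.
Compute U^T U =
  [7],
and U^T v = (-8).
Solve U^T U · c = U^T v for the coefficients: c = (-8/7). The projection is proj_W(v) = U c.
Check: (v - proj_W(v)) · u_1 = 0  (should be 0).
Result: proj_W(v) = (-8/7, -8/7, 8/7, -16/7).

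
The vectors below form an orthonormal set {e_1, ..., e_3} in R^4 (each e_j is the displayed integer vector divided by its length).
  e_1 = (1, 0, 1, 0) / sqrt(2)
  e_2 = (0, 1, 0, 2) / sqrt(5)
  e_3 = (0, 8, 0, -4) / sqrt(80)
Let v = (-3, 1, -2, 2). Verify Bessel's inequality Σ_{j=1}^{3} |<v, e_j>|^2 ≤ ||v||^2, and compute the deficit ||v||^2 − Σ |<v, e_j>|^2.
Σ |<v, e_j>|^2 = 35/2; ||v||^2 = 18; deficit = 1/2

Write each e_j = u_j / sqrt(<u_j, u_j>) where u_j is the displayed integer vector. Then <v, e_j> = <v, u_j> / sqrt(<u_j, u_j>), so |<v, e_j>|^2 = <v, u_j>^2 / <u_j, u_j>.
Coefficients: <v, e_1> = -5/sqrt(2), <v, e_2> = 5/sqrt(5), <v, e_3> = 0/sqrt(80).
Square and sum: Σ |<v, e_j>|^2 = 35/2.
Compute ||v||^2 = v·v = 18.
Deficit = 18 − 35/2 = 1/2 ≥ 0, confirming Bessel's inequality. (The deficit equals ||v − Σ <v,e_j> e_j||^2, the squared distance from v to span{e_j}.)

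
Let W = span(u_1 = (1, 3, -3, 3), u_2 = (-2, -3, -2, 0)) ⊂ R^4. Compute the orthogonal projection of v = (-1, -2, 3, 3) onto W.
proj_W(v) = (-151/451, -390/451, 285/451, -327/451)

Set up U = [u_1 | ... | u_2] ∈ R^(4×2). The projector onto W = col(U) is P = U (U^T U)^(-1) U^T.
Compute U^T U =
  [28, -5]
  [-5, 17],
and U^T v = (-7, 2).
Solve U^T U · c = U^T v for the coefficients: c = (-109/451, 21/451). The projection is proj_W(v) = U c.
Check: (v - proj_W(v)) · u_1 = 0  (should be 0).
Check: (v - proj_W(v)) · u_2 = 0  (should be 0).
Result: proj_W(v) = (-151/451, -390/451, 285/451, -327/451).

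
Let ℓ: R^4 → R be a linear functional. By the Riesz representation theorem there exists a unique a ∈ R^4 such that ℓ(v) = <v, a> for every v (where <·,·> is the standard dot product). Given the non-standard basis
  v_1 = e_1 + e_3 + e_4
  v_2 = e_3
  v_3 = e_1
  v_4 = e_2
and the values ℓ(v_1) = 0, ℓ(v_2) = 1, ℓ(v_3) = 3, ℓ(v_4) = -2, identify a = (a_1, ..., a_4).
a = (3, -2, 1, -4)

Write a = (a_1, ..., a_4) in the standard basis. For each basis vector v_i, ℓ(v_i) = <v_i, a> is a linear equation in the a_j's. Collect the n equations into a matrix system V a = ℓ, where row i of V is v_i (expressed in the standard basis). Since V is invertible (lower-triangular with 1s on the diagonal, up to permutation), solve by back-substitution:
  V =
[[1, 0, 1, 1],
 [0, 0, 1, 0],
 [1, 0, 0, 0],
 [0, 1, 0, 0]]
  V a = (0, 1, 3, -2)
Solving gives a = (3, -2, 1, -4).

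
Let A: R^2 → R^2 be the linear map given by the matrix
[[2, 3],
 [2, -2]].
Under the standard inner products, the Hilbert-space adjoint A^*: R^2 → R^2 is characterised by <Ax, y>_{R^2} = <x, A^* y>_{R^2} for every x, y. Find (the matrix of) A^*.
A^* = A^T =
[[2, 2],
 [3, -2]]

For real matrices with standard dot products, the defining identity <Ax, y> = <x, A^* y> gives (Ax)^T y = x^T (A^*) y, i.e. x^T A^T y = x^T (A^*) y. Since this holds for all x, y, we must have A^* = A^T. Therefore
A^* =
[[2, 2],
 [3, -2]].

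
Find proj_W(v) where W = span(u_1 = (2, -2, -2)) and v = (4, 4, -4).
proj_W(v) = (4/3, -4/3, -4/3)

Set up U = [u_1 | ... | u_1] ∈ R^(3×1). The projector onto W = col(U) is P = U (U^T U)^(-1) U^T.
Compute U^T U =
  [12],
and U^T v = (8).
Solve U^T U · c = U^T v for the coefficients: c = (2/3). The projection is proj_W(v) = U c.
Check: (v - proj_W(v)) · u_1 = 0  (should be 0).
Result: proj_W(v) = (4/3, -4/3, -4/3).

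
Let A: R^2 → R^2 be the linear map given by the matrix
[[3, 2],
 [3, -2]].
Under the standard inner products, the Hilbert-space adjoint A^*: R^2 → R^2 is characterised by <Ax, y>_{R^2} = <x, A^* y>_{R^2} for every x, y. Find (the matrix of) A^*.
A^* = A^T =
[[3, 3],
 [2, -2]]

For real matrices with standard dot products, the defining identity <Ax, y> = <x, A^* y> gives (Ax)^T y = x^T (A^*) y, i.e. x^T A^T y = x^T (A^*) y. Since this holds for all x, y, we must have A^* = A^T. Therefore
A^* =
[[3, 3],
 [2, -2]].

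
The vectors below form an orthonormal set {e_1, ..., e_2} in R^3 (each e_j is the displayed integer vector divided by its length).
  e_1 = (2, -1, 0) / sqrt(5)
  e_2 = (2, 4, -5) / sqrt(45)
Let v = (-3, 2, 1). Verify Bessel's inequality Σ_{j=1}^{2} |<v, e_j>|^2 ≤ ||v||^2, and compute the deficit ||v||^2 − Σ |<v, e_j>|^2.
Σ |<v, e_j>|^2 = 13; ||v||^2 = 14; deficit = 1

Write each e_j = u_j / sqrt(<u_j, u_j>) where u_j is the displayed integer vector. Then <v, e_j> = <v, u_j> / sqrt(<u_j, u_j>), so |<v, e_j>|^2 = <v, u_j>^2 / <u_j, u_j>.
Coefficients: <v, e_1> = -8/sqrt(5), <v, e_2> = -3/sqrt(45).
Square and sum: Σ |<v, e_j>|^2 = 13.
Compute ||v||^2 = v·v = 14.
Deficit = 14 − 13 = 1 ≥ 0, confirming Bessel's inequality. (The deficit equals ||v − Σ <v,e_j> e_j||^2, the squared distance from v to span{e_j}.)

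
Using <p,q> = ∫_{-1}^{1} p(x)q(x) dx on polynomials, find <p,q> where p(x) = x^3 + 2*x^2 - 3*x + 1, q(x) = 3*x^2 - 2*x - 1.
<p,q> = 64/15

Expand the product: p(x)·q(x) = 3*x^5 + 4*x^4 - 14*x^3 + 7*x^2 + x - 1.
∫_{-1}^{1} of each monomial x^k gives [2/(k+1) if k even, 0 if k odd]. Integrating term-by-term (or equivalently evaluating the antiderivative F(x) = x^6/2 + 4*x^5/5 - 7*x^4/2 + 7*x^3/3 + x^2/2 - x at the endpoints):
  F(1) − F(−1) = -11/30 − (-139/30) = 64/15.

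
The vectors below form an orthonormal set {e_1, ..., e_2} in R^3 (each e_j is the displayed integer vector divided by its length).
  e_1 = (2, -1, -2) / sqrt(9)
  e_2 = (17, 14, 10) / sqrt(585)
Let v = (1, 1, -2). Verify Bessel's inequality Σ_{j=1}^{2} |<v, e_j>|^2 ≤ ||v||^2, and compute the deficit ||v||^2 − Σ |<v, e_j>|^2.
Σ |<v, e_j>|^2 = 194/65; ||v||^2 = 6; deficit = 196/65

Write each e_j = u_j / sqrt(<u_j, u_j>) where u_j is the displayed integer vector. Then <v, e_j> = <v, u_j> / sqrt(<u_j, u_j>), so |<v, e_j>|^2 = <v, u_j>^2 / <u_j, u_j>.
Coefficients: <v, e_1> = 5/sqrt(9), <v, e_2> = 11/sqrt(585).
Square and sum: Σ |<v, e_j>|^2 = 194/65.
Compute ||v||^2 = v·v = 6.
Deficit = 6 − 194/65 = 196/65 ≥ 0, confirming Bessel's inequality. (The deficit equals ||v − Σ <v,e_j> e_j||^2, the squared distance from v to span{e_j}.)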